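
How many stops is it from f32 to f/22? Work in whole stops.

1 stop

f/32 → f/22 — count the steps: 1 stop.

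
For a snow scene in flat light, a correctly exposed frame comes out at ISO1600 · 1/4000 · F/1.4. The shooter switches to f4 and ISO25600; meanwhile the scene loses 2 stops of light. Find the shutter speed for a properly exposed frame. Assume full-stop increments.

Scene light: 2 stops darker.
Aperture: f/1.4 → f/2 → f/2.8 → f/4 — 3 stops smaller aperture (darker).
ISO: 1600 → 3200 → 6400 → 12800 → 25600 — 4 stops raised (brighter).
Net so far: 1 stop darker. Shutter speed: 1/4000 → 1/2000.

1/2000s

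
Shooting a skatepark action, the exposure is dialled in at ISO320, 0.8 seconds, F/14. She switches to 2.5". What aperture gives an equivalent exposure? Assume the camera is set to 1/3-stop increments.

f/25

Shutter speed: 0.8 → 1 → 1.3 → 1.6 → 2 → 2.5 — 1 2/3 stops slower (brighter).
Need 1 2/3 stops darker from the aperture: f/14 → f/16 → f/18 → f/20 → f/22 → f/25.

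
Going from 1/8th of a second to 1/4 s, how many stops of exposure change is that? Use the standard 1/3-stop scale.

1 stop

1/8 → 1/6 → 1/5 → 1/4 — count the steps: 3 third-stops = 1 stop.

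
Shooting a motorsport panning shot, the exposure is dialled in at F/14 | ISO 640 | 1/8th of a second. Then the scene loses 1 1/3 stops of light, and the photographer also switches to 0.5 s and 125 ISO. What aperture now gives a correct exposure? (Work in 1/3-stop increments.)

f/8

Scene light: 1 1/3 stops darker.
Shutter speed: 1/8 → 1/6 → 1/5 → 1/4 → 0.3 → 0.4 → 0.5 — 2 stops longer (brighter).
ISO: 640 → 500 → 400 → 320 → 250 → 200 → 160 → 125 — 2 1/3 stops dropped (darker).
Net so far: 1 2/3 stops darker. Aperture: f/14 → f/13 → f/11 → f/10 → f/9 → f/8.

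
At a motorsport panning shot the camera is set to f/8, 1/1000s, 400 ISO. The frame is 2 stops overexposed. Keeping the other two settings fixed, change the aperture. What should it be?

Overexposed by 2 stops → need 2 stops darker.
Aperture: f/8 → f/11 → f/16.

f/16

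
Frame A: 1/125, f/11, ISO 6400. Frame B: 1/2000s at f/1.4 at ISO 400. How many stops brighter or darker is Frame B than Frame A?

2 stops darker

Aperture: f/11 → f/8 → f/5.6 → f/4 → f/2.8 → f/2 → f/1.4 — 6 stops opened up (brighter).
Shutter speed: 1/125 → 1/250 → 1/500 → 1/1000 → 1/2000 — 4 stops shorter (darker).
ISO: 6400 → 3200 → 1600 → 800 → 400 — 4 stops lower (darker).
Net: +6 −4 −4 = −2 stops.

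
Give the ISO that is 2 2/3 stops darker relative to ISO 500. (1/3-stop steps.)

ISO 80

ISO: 500 → 400 → 320 → 250 → 200 → 160 → 125 → 100 → 80 — 2 2/3 stops dropped (darker).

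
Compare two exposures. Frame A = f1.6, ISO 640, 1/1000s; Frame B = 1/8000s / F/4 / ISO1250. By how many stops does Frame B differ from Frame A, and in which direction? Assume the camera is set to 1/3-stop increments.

4 2/3 stops darker

Aperture: f/1.6 → f/1.8 → f/2 → f/2.2 → f/2.5 → f/2.8 → f/3.2 → f/3.5 → f/4 — 2 2/3 stops narrower (darker).
Shutter speed: 1/1000 → 1/1250 → 1/1600 → 1/2000 → 1/2500 → 1/3200 → 1/4000 → 1/5000 → 1/6400 → 1/8000 — 3 stops shorter (darker).
ISO: 640 → 800 → 1000 → 1250 — 1 stop higher (brighter).
Net: −2 2/3 −3 +1 = −4 2/3 stops.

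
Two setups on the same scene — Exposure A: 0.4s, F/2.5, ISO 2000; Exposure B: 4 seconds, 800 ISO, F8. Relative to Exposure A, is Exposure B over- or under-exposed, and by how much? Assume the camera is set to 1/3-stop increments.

1 1/3 stops darker

Aperture: f/2.5 → f/2.8 → f/3.2 → f/3.5 → f/4 → f/4.5 → f/5 → f/5.6 → f/6.3 → f/7.1 → f/8 — 3 1/3 stops smaller aperture (darker).
Shutter speed: 0.4 → 0.5 → 0.6 → 0.8 → 1 → 1.3 → 1.6 → 2 → 2.5 → 3.2 → 4 — 3 1/3 stops slower (brighter).
ISO: 2000 → 1600 → 1250 → 1000 → 800 — 1 1/3 stops lower (darker).
Net: −3 1/3 +3 1/3 −1 1/3 = −1 1/3 stops.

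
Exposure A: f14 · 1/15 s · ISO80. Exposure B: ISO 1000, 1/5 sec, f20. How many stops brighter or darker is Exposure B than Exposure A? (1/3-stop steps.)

4 1/3 stops brighter

Aperture: f/14 → f/16 → f/18 → f/20 — 1 stop narrower (darker).
Shutter speed: 1/15 → 1/13 → 1/10 → 1/8 → 1/6 → 1/5 — 1 2/3 stops longer (brighter).
ISO: 80 → 100 → 125 → 160 → 200 → 250 → 320 → 400 → 500 → 640 → 800 → 1000 — 3 2/3 stops higher (brighter).
Net: −1 +1 2/3 +3 2/3 = +4 1/3 stops.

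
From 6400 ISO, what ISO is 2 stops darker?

ISO 1600

ISO: 6400 → 3200 → 1600 — 2 stops dropped (darker).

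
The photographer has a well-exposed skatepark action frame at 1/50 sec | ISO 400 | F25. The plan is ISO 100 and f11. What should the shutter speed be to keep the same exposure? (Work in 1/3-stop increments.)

1/60s

ISO: 400 → 320 → 250 → 200 → 160 → 125 → 100 — 2 stops lower (darker).
Aperture: f/25 → f/22 → f/20 → f/18 → f/16 → f/14 → f/13 → f/11 — 2 1/3 stops wider (brighter).
Net change so far: 1/3 stop brighter. Offset with the shutter speed: 1/50 → 1/60.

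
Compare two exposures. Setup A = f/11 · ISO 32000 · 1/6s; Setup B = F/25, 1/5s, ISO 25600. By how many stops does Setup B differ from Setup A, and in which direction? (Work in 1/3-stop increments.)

Aperture: f/11 → f/13 → f/14 → f/16 → f/18 → f/20 → f/22 → f/25 — 2 1/3 stops smaller aperture (darker).
Shutter speed: 1/6 → 1/5 — 1/3 stop longer (brighter).
ISO: 32000 → 25600 — 1/3 stop dropped (darker).
Net: −2 1/3 +1/3 −1/3 = −2 1/3 stops.

2 1/3 stops darker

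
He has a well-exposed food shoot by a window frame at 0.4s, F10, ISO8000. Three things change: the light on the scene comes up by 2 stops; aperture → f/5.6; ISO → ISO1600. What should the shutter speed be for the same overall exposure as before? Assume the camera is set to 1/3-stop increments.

1/6s

Scene light: 2 stops brighter.
Aperture: f/10 → f/9 → f/8 → f/7.1 → f/6.3 → f/5.6 — 1 2/3 stops larger aperture (brighter).
ISO: 8000 → 6400 → 5000 → 4000 → 3200 → 2500 → 2000 → 1600 — 2 1/3 stops lower (darker).
Net so far: 1 1/3 stops brighter. Shutter speed: 0.4 → 0.3 → 1/4 → 1/5 → 1/6.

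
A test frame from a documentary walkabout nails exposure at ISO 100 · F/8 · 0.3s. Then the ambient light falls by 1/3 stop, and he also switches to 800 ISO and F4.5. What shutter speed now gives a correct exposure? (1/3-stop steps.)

Scene light: 1/3 stop darker.
ISO: 100 → 125 → 160 → 200 → 250 → 320 → 400 → 500 → 640 → 800 — 3 stops higher (brighter).
Aperture: f/8 → f/7.1 → f/6.3 → f/5.6 → f/5 → f/4.5 — 1 2/3 stops wider (brighter).
Net so far: 4 1/3 stops brighter. Shutter speed: 0.3 → 1/4 → 1/5 → 1/6 → 1/8 → 1/10 → 1/13 → 1/15 → 1/20 → 1/25 → 1/30 → 1/40 → 1/50 → 1/60.

1/60s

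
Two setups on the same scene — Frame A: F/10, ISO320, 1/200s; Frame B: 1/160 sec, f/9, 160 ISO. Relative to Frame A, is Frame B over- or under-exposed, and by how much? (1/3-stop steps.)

1/3 stop darker

Aperture: f/10 → f/9 — 1/3 stop larger aperture (brighter).
Shutter speed: 1/200 → 1/160 — 1/3 stop longer (brighter).
ISO: 320 → 250 → 200 → 160 — 1 stop lower (darker).
Net: +1/3 +1/3 −1 = −1/3 stops.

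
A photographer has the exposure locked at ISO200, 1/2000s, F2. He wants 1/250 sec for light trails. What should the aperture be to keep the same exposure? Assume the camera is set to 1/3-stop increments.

f/5.6

Shutter speed: 1/2000 → 1/1600 → 1/1250 → 1/1000 → 1/800 → 1/640 → 1/500 → 1/400 → 1/320 → 1/250 — 3 stops longer (brighter).
Need 3 stops darker from the aperture: f/2 → f/2.2 → f/2.5 → f/2.8 → f/3.2 → f/3.5 → f/4 → f/4.5 → f/5 → f/5.6.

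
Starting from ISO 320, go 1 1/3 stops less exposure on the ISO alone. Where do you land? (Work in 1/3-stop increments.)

ISO 125

ISO: 320 → 250 → 200 → 160 → 125 — 1 1/3 stops dropped (darker).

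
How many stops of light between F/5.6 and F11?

f/5.6 → f/8 → f/11 — count the steps: 2 stops.

2 stops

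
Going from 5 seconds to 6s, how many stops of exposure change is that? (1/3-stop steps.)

5 → 6 — count the steps: 1 third-stops = 1/3 stop.

1/3 stop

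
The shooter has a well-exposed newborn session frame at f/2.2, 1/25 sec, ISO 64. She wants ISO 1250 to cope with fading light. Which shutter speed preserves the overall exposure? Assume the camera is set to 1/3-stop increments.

ISO: 64 → 80 → 100 → 125 → 160 → 200 → 250 → 320 → 400 → 500 → 640 → 800 → 1000 → 1250 — 4 1/3 stops higher (brighter).
Need 4 1/3 stops darker from the shutter speed: 1/25 → 1/30 → 1/40 → 1/50 → 1/60 → 1/80 → 1/100 → 1/125 → 1/160 → 1/200 → 1/250 → 1/320 → 1/400 → 1/500.

1/500s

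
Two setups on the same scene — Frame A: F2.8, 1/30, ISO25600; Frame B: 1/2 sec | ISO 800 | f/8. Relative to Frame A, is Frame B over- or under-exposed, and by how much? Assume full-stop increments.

Aperture: f/2.8 → f/4 → f/5.6 → f/8 — 3 stops smaller aperture (darker).
Shutter speed: 1/30 → 1/15 → 1/8 → 1/4 → 1/2 — 4 stops slower (brighter).
ISO: 25600 → 12800 → 6400 → 3200 → 1600 → 800 — 5 stops lower (darker).
Net: −3 +4 −5 = −4 stops.

4 stops darker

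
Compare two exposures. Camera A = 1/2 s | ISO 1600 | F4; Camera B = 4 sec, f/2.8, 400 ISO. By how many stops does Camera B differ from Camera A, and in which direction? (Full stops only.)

Aperture: f/4 → f/2.8 — 1 stop wider (brighter).
Shutter speed: 1/2 → 1 → 2 → 4 — 3 stops longer (brighter).
ISO: 1600 → 800 → 400 — 2 stops lower (darker).
Net: +1 +3 −2 = +2 stops.

2 stops brighter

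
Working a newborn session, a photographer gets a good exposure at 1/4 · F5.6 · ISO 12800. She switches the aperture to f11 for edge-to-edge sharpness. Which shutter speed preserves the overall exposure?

1 s

Aperture: f/5.6 → f/8 → f/11 — 2 stops smaller aperture (darker).
Need 2 stops brighter from the shutter speed: 1/4 → 1/2 → 1.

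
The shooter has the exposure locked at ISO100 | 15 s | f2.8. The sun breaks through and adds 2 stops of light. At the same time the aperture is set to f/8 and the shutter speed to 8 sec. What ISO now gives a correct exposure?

ISO 400

Scene light: 2 stops brighter.
Aperture: f/2.8 → f/4 → f/5.6 → f/8 — 3 stops stopped down (darker).
Shutter speed: 15 → 8 — 1 stop faster (darker).
Net so far: 2 stops darker. ISO: 100 → 200 → 400.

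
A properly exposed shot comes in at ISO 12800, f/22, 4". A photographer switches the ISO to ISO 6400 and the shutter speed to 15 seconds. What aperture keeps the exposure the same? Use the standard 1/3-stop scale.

f/32

ISO: 12800 → 10000 → 8000 → 6400 — 1 stop dropped (darker).
Shutter speed: 4 → 5 → 6 → 8 → 10 → 13 → 15 — 2 stops slower (brighter).
Net change so far: 1 stop brighter. Offset with the aperture: f/22 → f/25 → f/29 → f/32.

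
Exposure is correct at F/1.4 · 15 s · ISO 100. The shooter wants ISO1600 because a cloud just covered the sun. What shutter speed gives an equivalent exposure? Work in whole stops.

1 s

ISO: 100 → 200 → 400 → 800 → 1600 — 4 stops higher (brighter).
Need 4 stops darker from the shutter speed: 15 → 8 → 4 → 2 → 1.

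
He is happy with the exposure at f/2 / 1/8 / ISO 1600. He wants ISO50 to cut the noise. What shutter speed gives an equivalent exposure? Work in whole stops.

ISO: 1600 → 800 → 400 → 200 → 100 → 50 — 5 stops dropped (darker).
Need 5 stops brighter from the shutter speed: 1/8 → 1/4 → 1/2 → 1 → 2 → 4.

4 s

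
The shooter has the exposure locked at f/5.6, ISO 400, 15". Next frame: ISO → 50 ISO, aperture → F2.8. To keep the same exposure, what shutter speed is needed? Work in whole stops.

30 s

ISO: 400 → 200 → 100 → 50 — 3 stops dropped (darker).
Aperture: f/5.6 → f/4 → f/2.8 — 2 stops opened up (brighter).
Net change so far: 1 stop darker. Offset with the shutter speed: 15 → 30.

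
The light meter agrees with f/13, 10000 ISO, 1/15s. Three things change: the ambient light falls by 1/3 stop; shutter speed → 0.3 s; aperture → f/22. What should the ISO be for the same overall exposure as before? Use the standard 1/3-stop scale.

ISO 8000

Scene light: 1/3 stop darker.
Shutter speed: 1/15 → 1/13 → 1/10 → 1/8 → 1/6 → 1/5 → 1/4 → 0.3 — 2 1/3 stops longer (brighter).
Aperture: f/13 → f/14 → f/16 → f/18 → f/20 → f/22 — 1 2/3 stops smaller aperture (darker).
Net so far: 1/3 stop brighter. ISO: 10000 → 8000.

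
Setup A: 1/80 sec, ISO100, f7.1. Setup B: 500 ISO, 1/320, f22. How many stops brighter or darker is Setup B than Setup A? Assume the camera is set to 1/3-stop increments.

Aperture: f/7.1 → f/8 → f/9 → f/10 → f/11 → f/13 → f/14 → f/16 → f/18 → f/20 → f/22 — 3 1/3 stops smaller aperture (darker).
Shutter speed: 1/80 → 1/100 → 1/125 → 1/160 → 1/200 → 1/250 → 1/320 — 2 stops faster (darker).
ISO: 100 → 125 → 160 → 200 → 250 → 320 → 400 → 500 — 2 1/3 stops raised (brighter).
Net: −3 1/3 −2 +2 1/3 = −3 stops.

3 stops darker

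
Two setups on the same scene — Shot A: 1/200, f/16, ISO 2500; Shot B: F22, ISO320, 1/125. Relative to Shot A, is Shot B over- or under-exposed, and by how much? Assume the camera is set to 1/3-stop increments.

Aperture: f/16 → f/18 → f/20 → f/22 — 1 stop smaller aperture (darker).
Shutter speed: 1/200 → 1/160 → 1/125 — 2/3 stop slower (brighter).
ISO: 2500 → 2000 → 1600 → 1250 → 1000 → 800 → 640 → 500 → 400 → 320 — 3 stops dropped (darker).
Net: −1 +2/3 −3 = −3 1/3 stops.

3 1/3 stops darker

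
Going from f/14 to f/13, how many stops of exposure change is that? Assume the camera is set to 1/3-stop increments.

1/3 stop

f/14 → f/13 — count the steps: 1 third-stops = 1/3 stop.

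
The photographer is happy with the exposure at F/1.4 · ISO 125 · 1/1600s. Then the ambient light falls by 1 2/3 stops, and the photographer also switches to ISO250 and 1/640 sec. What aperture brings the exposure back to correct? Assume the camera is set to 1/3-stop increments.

f/1.8

Scene light: 1 2/3 stops darker.
ISO: 125 → 160 → 200 → 250 — 1 stop raised (brighter).
Shutter speed: 1/1600 → 1/1250 → 1/1000 → 1/800 → 1/640 — 1 1/3 stops slower (brighter).
Net so far: 2/3 stop brighter. Aperture: f/1.4 → f/1.6 → f/1.8.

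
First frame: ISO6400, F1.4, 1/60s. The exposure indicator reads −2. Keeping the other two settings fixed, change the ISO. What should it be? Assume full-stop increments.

Underexposed by 2 stops → need 2 stops brighter.
ISO: 6400 → 12800 → 25600.

ISO 25600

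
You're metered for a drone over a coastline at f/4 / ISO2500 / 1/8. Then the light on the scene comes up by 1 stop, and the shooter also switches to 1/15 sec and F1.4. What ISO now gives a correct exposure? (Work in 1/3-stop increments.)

Scene light: 1 stop brighter.
Shutter speed: 1/8 → 1/10 → 1/13 → 1/15 — 1 stop faster (darker).
Aperture: f/4 → f/3.5 → f/3.2 → f/2.8 → f/2.5 → f/2.2 → f/2 → f/1.8 → f/1.6 → f/1.4 — 3 stops larger aperture (brighter).
Net so far: 3 stops brighter. ISO: 2500 → 2000 → 1600 → 1250 → 1000 → 800 → 640 → 500 → 400 → 320.

ISO 320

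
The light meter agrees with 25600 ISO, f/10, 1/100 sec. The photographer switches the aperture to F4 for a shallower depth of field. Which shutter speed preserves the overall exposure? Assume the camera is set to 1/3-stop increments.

1/640s

Aperture: f/10 → f/9 → f/8 → f/7.1 → f/6.3 → f/5.6 → f/5 → f/4.5 → f/4 — 2 2/3 stops larger aperture (brighter).
Need 2 2/3 stops darker from the shutter speed: 1/100 → 1/125 → 1/160 → 1/200 → 1/250 → 1/320 → 1/400 → 1/500 → 1/640.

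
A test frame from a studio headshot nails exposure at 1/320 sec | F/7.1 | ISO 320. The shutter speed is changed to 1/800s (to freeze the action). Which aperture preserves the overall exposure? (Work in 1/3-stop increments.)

f/4.5

Shutter speed: 1/320 → 1/400 → 1/500 → 1/640 → 1/800 — 1 1/3 stops faster (darker).
Need 1 1/3 stops brighter from the aperture: f/7.1 → f/6.3 → f/5.6 → f/5 → f/4.5.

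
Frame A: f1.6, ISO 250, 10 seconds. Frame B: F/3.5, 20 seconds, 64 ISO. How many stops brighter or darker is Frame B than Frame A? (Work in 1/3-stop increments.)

Aperture: f/1.6 → f/1.8 → f/2 → f/2.2 → f/2.5 → f/2.8 → f/3.2 → f/3.5 — 2 1/3 stops smaller aperture (darker).
Shutter speed: 10 → 13 → 15 → 20 — 1 stop longer (brighter).
ISO: 250 → 200 → 160 → 125 → 100 → 80 → 64 — 2 stops lower (darker).
Net: −2 1/3 +1 −2 = −3 1/3 stops.

3 1/3 stops darker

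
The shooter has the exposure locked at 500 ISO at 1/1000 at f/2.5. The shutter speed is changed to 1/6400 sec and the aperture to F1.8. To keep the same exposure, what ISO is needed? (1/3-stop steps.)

ISO 1600

Shutter speed: 1/1000 → 1/1250 → 1/1600 → 1/2000 → 1/2500 → 1/3200 → 1/4000 → 1/5000 → 1/6400 — 2 2/3 stops faster (darker).
Aperture: f/2.5 → f/2.2 → f/2 → f/1.8 — 1 stop wider (brighter).
Net change so far: 1 2/3 stops darker. Offset with the ISO: 500 → 640 → 800 → 1000 → 1250 → 1600.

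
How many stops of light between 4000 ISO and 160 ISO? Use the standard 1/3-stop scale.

4000 → 3200 → 2500 → 2000 → 1600 → 1250 → 1000 → 800 → 640 → 500 → 400 → 320 → 250 → 200 → 160 — count the steps: 14 third-stops = 4 2/3 stops.

4 2/3 stops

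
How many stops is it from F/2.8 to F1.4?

f/2.8 → f/2 → f/1.4 — count the steps: 2 stops.

2 stops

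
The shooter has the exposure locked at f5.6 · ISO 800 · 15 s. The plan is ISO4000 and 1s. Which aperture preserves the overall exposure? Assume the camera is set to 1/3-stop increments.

f/3.2

ISO: 800 → 1000 → 1250 → 1600 → 2000 → 2500 → 3200 → 4000 — 2 1/3 stops raised (brighter).
Shutter speed: 15 → 13 → 10 → 8 → 6 → 5 → 4 → 3.2 → 2.5 → 2 → 1.6 → 1.3 → 1 — 4 stops faster (darker).
Net change so far: 1 2/3 stops darker. Offset with the aperture: f/5.6 → f/5 → f/4.5 → f/4 → f/3.5 → f/3.2.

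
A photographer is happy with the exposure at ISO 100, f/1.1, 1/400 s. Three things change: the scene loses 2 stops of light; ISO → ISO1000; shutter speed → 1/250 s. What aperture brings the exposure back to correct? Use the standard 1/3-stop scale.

f/2.2

Scene light: 2 stops darker.
ISO: 100 → 125 → 160 → 200 → 250 → 320 → 400 → 500 → 640 → 800 → 1000 — 3 1/3 stops raised (brighter).
Shutter speed: 1/400 → 1/320 → 1/250 — 2/3 stop longer (brighter).
Net so far: 2 stops brighter. Aperture: f/1.1 → f/1.2 → f/1.4 → f/1.6 → f/1.8 → f/2 → f/2.2.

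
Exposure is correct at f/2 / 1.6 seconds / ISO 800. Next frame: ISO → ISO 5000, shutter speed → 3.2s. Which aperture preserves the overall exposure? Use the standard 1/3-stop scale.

ISO: 800 → 1000 → 1250 → 1600 → 2000 → 2500 → 3200 → 4000 → 5000 — 2 2/3 stops higher (brighter).
Shutter speed: 1.6 → 2 → 2.5 → 3.2 — 1 stop slower (brighter).
Net change so far: 3 2/3 stops brighter. Offset with the aperture: f/2 → f/2.2 → f/2.5 → f/2.8 → f/3.2 → f/3.5 → f/4 → f/4.5 → f/5 → f/5.6 → f/6.3 → f/7.1.

f/7.1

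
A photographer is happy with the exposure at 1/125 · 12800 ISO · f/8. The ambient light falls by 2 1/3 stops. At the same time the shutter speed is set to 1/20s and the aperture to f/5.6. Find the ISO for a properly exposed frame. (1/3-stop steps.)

ISO 5000

Scene light: 2 1/3 stops darker.
Shutter speed: 1/125 → 1/100 → 1/80 → 1/60 → 1/50 → 1/40 → 1/30 → 1/25 → 1/20 — 2 2/3 stops slower (brighter).
Aperture: f/8 → f/7.1 → f/6.3 → f/5.6 — 1 stop wider (brighter).
Net so far: 1 1/3 stops brighter. ISO: 12800 → 10000 → 8000 → 6400 → 5000.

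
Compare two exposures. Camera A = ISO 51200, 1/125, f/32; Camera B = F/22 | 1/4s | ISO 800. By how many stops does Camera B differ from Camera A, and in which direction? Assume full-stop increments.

Aperture: f/32 → f/22 — 1 stop wider (brighter).
Shutter speed: 1/125 → 1/60 → 1/30 → 1/15 → 1/8 → 1/4 — 5 stops longer (brighter).
ISO: 51200 → 25600 → 12800 → 6400 → 3200 → 1600 → 800 — 6 stops lower (darker).
Net: +1 +5 −6 = 0 stops.

same exposure (0 stops)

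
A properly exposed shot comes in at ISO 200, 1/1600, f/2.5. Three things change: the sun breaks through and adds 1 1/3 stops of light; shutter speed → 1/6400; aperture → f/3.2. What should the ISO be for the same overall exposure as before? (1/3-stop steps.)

Scene light: 1 1/3 stops brighter.
Shutter speed: 1/1600 → 1/2000 → 1/2500 → 1/3200 → 1/4000 → 1/5000 → 1/6400 — 2 stops shorter (darker).
Aperture: f/2.5 → f/2.8 → f/3.2 — 2/3 stop stopped down (darker).
Net so far: 1 1/3 stops darker. ISO: 200 → 250 → 320 → 400 → 500.

ISO 500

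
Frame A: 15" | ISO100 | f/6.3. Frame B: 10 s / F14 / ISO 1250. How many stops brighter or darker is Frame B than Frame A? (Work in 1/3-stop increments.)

Aperture: f/6.3 → f/7.1 → f/8 → f/9 → f/10 → f/11 → f/13 → f/14 — 2 1/3 stops narrower (darker).
Shutter speed: 15 → 13 → 10 — 2/3 stop faster (darker).
ISO: 100 → 125 → 160 → 200 → 250 → 320 → 400 → 500 → 640 → 800 → 1000 → 1250 — 3 2/3 stops higher (brighter).
Net: −2 1/3 −2/3 +3 2/3 = +2/3 stops.

2/3 stop brighter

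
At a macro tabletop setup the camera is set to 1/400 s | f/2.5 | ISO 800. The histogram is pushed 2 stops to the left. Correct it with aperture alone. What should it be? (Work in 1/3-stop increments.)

Underexposed by 2 stops → need 2 stops brighter.
Aperture: f/2.5 → f/2.2 → f/2 → f/1.8 → f/1.6 → f/1.4 → f/1.2.

f/1.2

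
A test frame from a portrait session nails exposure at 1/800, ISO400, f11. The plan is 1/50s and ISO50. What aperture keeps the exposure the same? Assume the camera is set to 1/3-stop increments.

Shutter speed: 1/800 → 1/640 → 1/500 → 1/400 → 1/320 → 1/250 → 1/200 → 1/160 → 1/125 → 1/100 → 1/80 → 1/60 → 1/50 — 4 stops slower (brighter).
ISO: 400 → 320 → 250 → 200 → 160 → 125 → 100 → 80 → 64 → 50 — 3 stops lower (darker).
Net change so far: 1 stop brighter. Offset with the aperture: f/11 → f/13 → f/14 → f/16.

f/16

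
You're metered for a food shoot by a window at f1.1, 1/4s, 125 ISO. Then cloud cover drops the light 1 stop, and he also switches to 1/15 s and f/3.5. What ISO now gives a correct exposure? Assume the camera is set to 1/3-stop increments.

Scene light: 1 stop darker.
Shutter speed: 1/4 → 1/5 → 1/6 → 1/8 → 1/10 → 1/13 → 1/15 — 2 stops faster (darker).
Aperture: f/1.1 → f/1.2 → f/1.4 → f/1.6 → f/1.8 → f/2 → f/2.2 → f/2.5 → f/2.8 → f/3.2 → f/3.5 — 3 1/3 stops narrower (darker).
Net so far: 6 1/3 stops darker. ISO: 125 → 160 → 200 → 250 → 320 → 400 → 500 → 640 → 800 → 1000 → 1250 → 1600 → 2000 → 2500 → 3200 → 4000 → 5000 → 6400 → 8000 → 10000.

ISO 10000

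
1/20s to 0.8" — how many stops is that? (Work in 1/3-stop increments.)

4 stops

1/20 → 1/15 → 1/13 → 1/10 → 1/8 → 1/6 → 1/5 → 1/4 → 0.3 → 0.4 → 0.5 → 0.6 → 0.8 — count the steps: 12 third-stops = 4 stops.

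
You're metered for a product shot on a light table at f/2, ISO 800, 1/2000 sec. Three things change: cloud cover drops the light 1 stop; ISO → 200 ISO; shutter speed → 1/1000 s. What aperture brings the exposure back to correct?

Scene light: 1 stop darker.
ISO: 800 → 400 → 200 — 2 stops dropped (darker).
Shutter speed: 1/2000 → 1/1000 — 1 stop slower (brighter).
Net so far: 2 stops darker. Aperture: f/2 → f/1.4 → f/1.0.

f/1.0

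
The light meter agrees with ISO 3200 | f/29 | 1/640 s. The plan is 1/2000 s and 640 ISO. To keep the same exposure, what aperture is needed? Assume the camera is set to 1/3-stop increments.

Shutter speed: 1/640 → 1/800 → 1/1000 → 1/1250 → 1/1600 → 1/2000 — 1 2/3 stops faster (darker).
ISO: 3200 → 2500 → 2000 → 1600 → 1250 → 1000 → 800 → 640 — 2 1/3 stops dropped (darker).
Net change so far: 4 stops darker. Offset with the aperture: f/29 → f/25 → f/22 → f/20 → f/18 → f/16 → f/14 → f/13 → f/11 → f/10 → f/9 → f/8 → f/7.1.

f/7.1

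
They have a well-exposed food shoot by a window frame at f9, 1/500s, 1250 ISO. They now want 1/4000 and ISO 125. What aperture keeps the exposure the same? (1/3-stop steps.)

f/1.0

Shutter speed: 1/500 → 1/640 → 1/800 → 1/1000 → 1/1250 → 1/1600 → 1/2000 → 1/2500 → 1/3200 → 1/4000 — 3 stops shorter (darker).
ISO: 1250 → 1000 → 800 → 640 → 500 → 400 → 320 → 250 → 200 → 160 → 125 — 3 1/3 stops lower (darker).
Net change so far: 6 1/3 stops darker. Offset with the aperture: f/9 → f/8 → f/7.1 → f/6.3 → f/5.6 → f/5 → f/4.5 → f/4 → f/3.5 → f/3.2 → f/2.8 → f/2.5 → f/2.2 → f/2 → f/1.8 → f/1.6 → f/1.4 → f/1.2 → f/1.1 → f/1.0.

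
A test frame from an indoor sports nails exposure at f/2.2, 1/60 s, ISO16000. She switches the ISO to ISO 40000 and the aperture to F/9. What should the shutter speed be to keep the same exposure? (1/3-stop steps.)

1/10s

ISO: 16000 → 20000 → 25600 → 32000 → 40000 — 1 1/3 stops higher (brighter).
Aperture: f/2.2 → f/2.5 → f/2.8 → f/3.2 → f/3.5 → f/4 → f/4.5 → f/5 → f/5.6 → f/6.3 → f/7.1 → f/8 → f/9 — 4 stops smaller aperture (darker).
Net change so far: 2 2/3 stops darker. Offset with the shutter speed: 1/60 → 1/50 → 1/40 → 1/30 → 1/25 → 1/20 → 1/15 → 1/13 → 1/10.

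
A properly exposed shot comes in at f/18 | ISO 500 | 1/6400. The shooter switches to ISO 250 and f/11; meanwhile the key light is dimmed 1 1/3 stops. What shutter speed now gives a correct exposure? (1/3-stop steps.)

1/3200s

Scene light: 1 1/3 stops darker.
ISO: 500 → 400 → 320 → 250 — 1 stop dropped (darker).
Aperture: f/18 → f/16 → f/14 → f/13 → f/11 — 1 1/3 stops wider (brighter).
Net so far: 1 stop darker. Shutter speed: 1/6400 → 1/5000 → 1/4000 → 1/3200.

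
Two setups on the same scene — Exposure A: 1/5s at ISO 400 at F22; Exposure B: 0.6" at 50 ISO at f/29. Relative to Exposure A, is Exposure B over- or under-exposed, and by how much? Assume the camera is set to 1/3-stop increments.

Aperture: f/22 → f/25 → f/29 — 2/3 stop smaller aperture (darker).
Shutter speed: 1/5 → 1/4 → 0.3 → 0.4 → 0.5 → 0.6 — 1 2/3 stops slower (brighter).
ISO: 400 → 320 → 250 → 200 → 160 → 125 → 100 → 80 → 64 → 50 — 3 stops lower (darker).
Net: −2/3 +1 2/3 −3 = −2 stops.

2 stops darker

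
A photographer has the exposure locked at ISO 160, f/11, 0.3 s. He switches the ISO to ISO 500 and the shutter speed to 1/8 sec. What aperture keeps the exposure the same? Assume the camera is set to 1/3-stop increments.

ISO: 160 → 200 → 250 → 320 → 400 → 500 — 1 2/3 stops higher (brighter).
Shutter speed: 0.3 → 1/4 → 1/5 → 1/6 → 1/8 — 1 1/3 stops faster (darker).
Net change so far: 1/3 stop brighter. Offset with the aperture: f/11 → f/13.

f/13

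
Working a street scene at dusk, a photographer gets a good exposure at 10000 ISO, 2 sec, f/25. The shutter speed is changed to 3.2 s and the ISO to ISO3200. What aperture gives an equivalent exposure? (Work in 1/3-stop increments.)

Shutter speed: 2 → 2.5 → 3.2 — 2/3 stop slower (brighter).
ISO: 10000 → 8000 → 6400 → 5000 → 4000 → 3200 — 1 2/3 stops dropped (darker).
Net change so far: 1 stop darker. Offset with the aperture: f/25 → f/22 → f/20 → f/18.

f/18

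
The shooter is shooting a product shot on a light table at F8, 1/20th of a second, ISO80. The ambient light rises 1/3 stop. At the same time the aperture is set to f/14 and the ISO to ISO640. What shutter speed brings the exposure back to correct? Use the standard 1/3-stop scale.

Scene light: 1/3 stop brighter.
Aperture: f/8 → f/9 → f/10 → f/11 → f/13 → f/14 — 1 2/3 stops stopped down (darker).
ISO: 80 → 100 → 125 → 160 → 200 → 250 → 320 → 400 → 500 → 640 — 3 stops higher (brighter).
Net so far: 1 2/3 stops brighter. Shutter speed: 1/20 → 1/25 → 1/30 → 1/40 → 1/50 → 1/60.

1/60s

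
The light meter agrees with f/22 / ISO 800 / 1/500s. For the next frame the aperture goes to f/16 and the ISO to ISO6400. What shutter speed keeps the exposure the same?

Aperture: f/22 → f/16 — 1 stop larger aperture (brighter).
ISO: 800 → 1600 → 3200 → 6400 — 3 stops raised (brighter).
Net change so far: 4 stops brighter. Offset with the shutter speed: 1/500 → 1/1000 → 1/2000 → 1/4000 → 1/8000.

1/8000s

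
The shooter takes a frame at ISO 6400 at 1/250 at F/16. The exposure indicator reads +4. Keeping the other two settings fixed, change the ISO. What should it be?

ISO 400

Overexposed by 4 stops → need 4 stops darker.
ISO: 6400 → 3200 → 1600 → 800 → 400.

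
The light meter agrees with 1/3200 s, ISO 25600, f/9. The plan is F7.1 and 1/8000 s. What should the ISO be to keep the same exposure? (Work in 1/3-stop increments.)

Aperture: f/9 → f/8 → f/7.1 — 2/3 stop opened up (brighter).
Shutter speed: 1/3200 → 1/4000 → 1/5000 → 1/6400 → 1/8000 — 1 1/3 stops shorter (darker).
Net change so far: 2/3 stop darker. Offset with the ISO: 25600 → 32000 → 40000.

ISO 40000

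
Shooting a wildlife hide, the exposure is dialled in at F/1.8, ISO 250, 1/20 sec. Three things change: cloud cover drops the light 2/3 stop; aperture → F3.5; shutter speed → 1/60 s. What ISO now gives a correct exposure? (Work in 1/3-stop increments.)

Scene light: 2/3 stop darker.
Aperture: f/1.8 → f/2 → f/2.2 → f/2.5 → f/2.8 → f/3.2 → f/3.5 — 2 stops smaller aperture (darker).
Shutter speed: 1/20 → 1/25 → 1/30 → 1/40 → 1/50 → 1/60 — 1 2/3 stops faster (darker).
Net so far: 4 1/3 stops darker. ISO: 250 → 320 → 400 → 500 → 640 → 800 → 1000 → 1250 → 1600 → 2000 → 2500 → 3200 → 4000 → 5000.

ISO 5000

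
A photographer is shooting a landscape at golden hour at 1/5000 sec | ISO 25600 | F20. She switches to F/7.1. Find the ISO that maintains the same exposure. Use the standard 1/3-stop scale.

Aperture: f/20 → f/18 → f/16 → f/14 → f/13 → f/11 → f/10 → f/9 → f/8 → f/7.1 — 3 stops wider (brighter).
Need 3 stops darker from the ISO: 25600 → 20000 → 16000 → 12800 → 10000 → 8000 → 6400 → 5000 → 4000 → 3200.

ISO 3200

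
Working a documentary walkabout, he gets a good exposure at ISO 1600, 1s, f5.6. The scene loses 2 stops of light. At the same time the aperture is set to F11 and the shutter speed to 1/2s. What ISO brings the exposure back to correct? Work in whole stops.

Scene light: 2 stops darker.
Aperture: f/5.6 → f/8 → f/11 — 2 stops smaller aperture (darker).
Shutter speed: 1 → 1/2 — 1 stop faster (darker).
Net so far: 5 stops darker. ISO: 1600 → 3200 → 6400 → 12800 → 25600 → 51200.

ISO 51200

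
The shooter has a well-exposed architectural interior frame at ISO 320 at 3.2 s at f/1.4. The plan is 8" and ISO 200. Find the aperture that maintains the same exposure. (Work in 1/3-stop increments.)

Shutter speed: 3.2 → 4 → 5 → 6 → 8 — 1 1/3 stops longer (brighter).
ISO: 320 → 250 → 200 — 2/3 stop lower (darker).
Net change so far: 2/3 stop brighter. Offset with the aperture: f/1.4 → f/1.6 → f/1.8.

f/1.8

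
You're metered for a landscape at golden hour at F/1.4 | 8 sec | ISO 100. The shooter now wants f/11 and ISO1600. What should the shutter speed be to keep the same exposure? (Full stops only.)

30 s

Aperture: f/1.4 → f/2 → f/2.8 → f/4 → f/5.6 → f/8 → f/11 — 6 stops stopped down (darker).
ISO: 100 → 200 → 400 → 800 → 1600 — 4 stops higher (brighter).
Net change so far: 2 stops darker. Offset with the shutter speed: 8 → 15 → 30.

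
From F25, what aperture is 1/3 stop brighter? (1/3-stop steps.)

Aperture: f/25 → f/22 — 1/3 stop larger aperture (brighter).

f/22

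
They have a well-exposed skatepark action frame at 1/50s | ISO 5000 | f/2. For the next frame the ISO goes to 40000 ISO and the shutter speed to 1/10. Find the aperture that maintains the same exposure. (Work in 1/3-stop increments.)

ISO: 5000 → 6400 → 8000 → 10000 → 12800 → 16000 → 20000 → 25600 → 32000 → 40000 — 3 stops raised (brighter).
Shutter speed: 1/50 → 1/40 → 1/30 → 1/25 → 1/20 → 1/15 → 1/13 → 1/10 — 2 1/3 stops slower (brighter).
Net change so far: 5 1/3 stops brighter. Offset with the aperture: f/2 → f/2.2 → f/2.5 → f/2.8 → f/3.2 → f/3.5 → f/4 → f/4.5 → f/5 → f/5.6 → f/6.3 → f/7.1 → f/8 → f/9 → f/10 → f/11 → f/13.

f/13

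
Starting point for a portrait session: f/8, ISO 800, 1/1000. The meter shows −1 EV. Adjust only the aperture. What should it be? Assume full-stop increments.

f/5.6

Underexposed by 1 stop → need 1 stop brighter.
Aperture: f/8 → f/5.6.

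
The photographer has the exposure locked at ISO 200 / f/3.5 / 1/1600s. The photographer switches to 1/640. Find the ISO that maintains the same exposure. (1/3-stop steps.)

ISO 80

Shutter speed: 1/1600 → 1/1250 → 1/1000 → 1/800 → 1/640 — 1 1/3 stops slower (brighter).
Need 1 1/3 stops darker from the ISO: 200 → 160 → 125 → 100 → 80.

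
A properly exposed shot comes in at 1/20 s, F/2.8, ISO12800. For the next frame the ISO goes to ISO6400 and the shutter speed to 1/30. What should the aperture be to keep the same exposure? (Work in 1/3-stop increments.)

ISO: 12800 → 10000 → 8000 → 6400 — 1 stop dropped (darker).
Shutter speed: 1/20 → 1/25 → 1/30 — 2/3 stop faster (darker).
Net change so far: 1 2/3 stops darker. Offset with the aperture: f/2.8 → f/2.5 → f/2.2 → f/2 → f/1.8 → f/1.6.

f/1.6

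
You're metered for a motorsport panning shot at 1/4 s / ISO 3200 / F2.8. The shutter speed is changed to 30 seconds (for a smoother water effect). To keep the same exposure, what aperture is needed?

f/32

Shutter speed: 1/4 → 1/2 → 1 → 2 → 4 → 8 → 15 → 30 — 7 stops slower (brighter).
Need 7 stops darker from the aperture: f/2.8 → f/4 → f/5.6 → f/8 → f/11 → f/16 → f/22 → f/32.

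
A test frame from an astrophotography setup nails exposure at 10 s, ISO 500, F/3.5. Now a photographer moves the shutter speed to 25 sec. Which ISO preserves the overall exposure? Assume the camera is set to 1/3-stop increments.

ISO 200

Shutter speed: 10 → 13 → 15 → 20 → 25 — 1 1/3 stops longer (brighter).
Need 1 1/3 stops darker from the ISO: 500 → 400 → 320 → 250 → 200.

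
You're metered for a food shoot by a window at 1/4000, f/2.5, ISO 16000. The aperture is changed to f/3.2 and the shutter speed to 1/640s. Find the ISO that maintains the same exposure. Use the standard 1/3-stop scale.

ISO 4000

Aperture: f/2.5 → f/2.8 → f/3.2 — 2/3 stop stopped down (darker).
Shutter speed: 1/4000 → 1/3200 → 1/2500 → 1/2000 → 1/1600 → 1/1250 → 1/1000 → 1/800 → 1/640 — 2 2/3 stops slower (brighter).
Net change so far: 2 stops brighter. Offset with the ISO: 16000 → 12800 → 10000 → 8000 → 6400 → 5000 → 4000.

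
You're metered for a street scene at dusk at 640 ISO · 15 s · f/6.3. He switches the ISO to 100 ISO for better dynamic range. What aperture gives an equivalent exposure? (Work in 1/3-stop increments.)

ISO: 640 → 500 → 400 → 320 → 250 → 200 → 160 → 125 → 100 — 2 2/3 stops dropped (darker).
Need 2 2/3 stops brighter from the aperture: f/6.3 → f/5.6 → f/5 → f/4.5 → f/4 → f/3.5 → f/3.2 → f/2.8 → f/2.5.

f/2.5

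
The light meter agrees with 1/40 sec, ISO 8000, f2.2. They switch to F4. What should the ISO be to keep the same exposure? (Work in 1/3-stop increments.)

ISO 25600

Aperture: f/2.2 → f/2.5 → f/2.8 → f/3.2 → f/3.5 → f/4 — 1 2/3 stops smaller aperture (darker).
Need 1 2/3 stops brighter from the ISO: 8000 → 10000 → 12800 → 16000 → 20000 → 25600.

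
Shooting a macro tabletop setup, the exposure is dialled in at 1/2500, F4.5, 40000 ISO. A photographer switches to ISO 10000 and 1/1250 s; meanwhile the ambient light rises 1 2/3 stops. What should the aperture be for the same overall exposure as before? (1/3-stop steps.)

f/5.6

Scene light: 1 2/3 stops brighter.
ISO: 40000 → 32000 → 25600 → 20000 → 16000 → 12800 → 10000 — 2 stops dropped (darker).
Shutter speed: 1/2500 → 1/2000 → 1/1600 → 1/1250 — 1 stop longer (brighter).
Net so far: 2/3 stop brighter. Aperture: f/4.5 → f/5 → f/5.6.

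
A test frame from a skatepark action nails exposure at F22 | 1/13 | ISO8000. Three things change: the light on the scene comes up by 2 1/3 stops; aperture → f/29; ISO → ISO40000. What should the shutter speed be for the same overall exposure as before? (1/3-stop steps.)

Scene light: 2 1/3 stops brighter.
Aperture: f/22 → f/25 → f/29 — 2/3 stop narrower (darker).
ISO: 8000 → 10000 → 12800 → 16000 → 20000 → 25600 → 32000 → 40000 — 2 1/3 stops higher (brighter).
Net so far: 4 stops brighter. Shutter speed: 1/13 → 1/15 → 1/20 → 1/25 → 1/30 → 1/40 → 1/50 → 1/60 → 1/80 → 1/100 → 1/125 → 1/160 → 1/200.

1/200s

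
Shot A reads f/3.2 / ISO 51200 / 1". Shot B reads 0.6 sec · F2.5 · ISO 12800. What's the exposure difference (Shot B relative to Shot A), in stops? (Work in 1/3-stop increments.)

2 stops darker

Aperture: f/3.2 → f/2.8 → f/2.5 — 2/3 stop larger aperture (brighter).
Shutter speed: 1 → 0.8 → 0.6 — 2/3 stop shorter (darker).
ISO: 51200 → 40000 → 32000 → 25600 → 20000 → 16000 → 12800 — 2 stops dropped (darker).
Net: +2/3 −2/3 −2 = −2 stops.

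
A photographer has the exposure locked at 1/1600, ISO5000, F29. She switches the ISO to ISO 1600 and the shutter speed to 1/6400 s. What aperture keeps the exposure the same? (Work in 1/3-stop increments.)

f/8

ISO: 5000 → 4000 → 3200 → 2500 → 2000 → 1600 — 1 2/3 stops lower (darker).
Shutter speed: 1/1600 → 1/2000 → 1/2500 → 1/3200 → 1/4000 → 1/5000 → 1/6400 — 2 stops shorter (darker).
Net change so far: 3 2/3 stops darker. Offset with the aperture: f/29 → f/25 → f/22 → f/20 → f/18 → f/16 → f/14 → f/13 → f/11 → f/10 → f/9 → f/8.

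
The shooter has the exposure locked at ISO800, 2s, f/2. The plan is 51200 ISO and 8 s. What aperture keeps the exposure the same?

f/32

ISO: 800 → 1600 → 3200 → 6400 → 12800 → 25600 → 51200 — 6 stops higher (brighter).
Shutter speed: 2 → 4 → 8 — 2 stops slower (brighter).
Net change so far: 8 stops brighter. Offset with the aperture: f/2 → f/2.8 → f/4 → f/5.6 → f/8 → f/11 → f/16 → f/22 → f/32.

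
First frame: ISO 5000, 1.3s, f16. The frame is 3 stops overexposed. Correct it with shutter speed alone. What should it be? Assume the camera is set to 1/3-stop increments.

Overexposed by 3 stops → need 3 stops darker.
Shutter speed: 1.3 → 1 → 0.8 → 0.6 → 0.5 → 0.4 → 0.3 → 1/4 → 1/5 → 1/6.

1/6s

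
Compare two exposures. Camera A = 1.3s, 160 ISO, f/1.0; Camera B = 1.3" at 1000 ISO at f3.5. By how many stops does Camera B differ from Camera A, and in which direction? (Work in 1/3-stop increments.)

Aperture: f/1.0 → f/1.1 → f/1.2 → f/1.4 → f/1.6 → f/1.8 → f/2 → f/2.2 → f/2.5 → f/2.8 → f/3.2 → f/3.5 — 3 2/3 stops stopped down (darker).
Shutter speed: unchanged.
ISO: 160 → 200 → 250 → 320 → 400 → 500 → 640 → 800 → 1000 — 2 2/3 stops higher (brighter).
Net: −3 2/3 +2 2/3 = −1 stop.

1 stop darker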